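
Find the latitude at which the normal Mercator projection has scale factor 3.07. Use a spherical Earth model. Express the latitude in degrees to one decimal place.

71.0°

Mercator scale is k = sec φ = 1/cos φ.
1/cos φ = 3.07  ⇒  cos φ = 0.3257  ⇒  φ = arccos(0.3257) ≈ 71.0°.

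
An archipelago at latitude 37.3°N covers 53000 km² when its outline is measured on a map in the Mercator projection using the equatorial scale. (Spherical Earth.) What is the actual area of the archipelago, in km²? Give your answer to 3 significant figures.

For Mercator, h = k = sec φ (a conformal cylindrical projection has a single point scale, 1/cos φ).
Areal scale = k² = sec²φ = 1/cos²(37.3°) = 1/0.7955² = 1.580.
True area = apparent / (areal scale) = 53000 / 1.580 ≈ 33500 km².

33500 km²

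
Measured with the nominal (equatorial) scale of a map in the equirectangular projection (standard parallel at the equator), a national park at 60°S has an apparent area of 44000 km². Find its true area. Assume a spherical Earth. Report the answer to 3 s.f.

In the plate carrée (x = Rλ, y = Rφ), meridians are true-scale (h = 1) and parallels are stretched by k = sec φ.
Areal scale = h·k = 1 × sec φ; at 60°, h = 1.000, k = 2.000, so h·k = 2.000.
True area = apparent / (areal scale) = 44000 / 2.000 ≈ 22000 km².

22000 km²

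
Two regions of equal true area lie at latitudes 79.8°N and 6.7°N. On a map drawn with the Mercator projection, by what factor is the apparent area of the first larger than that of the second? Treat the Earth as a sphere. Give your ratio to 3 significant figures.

Mercator is conformal with k = sec φ, so areal scale = k² = sec²φ.
At 79.8°: sec²(79.8°) = 1/0.1771² = 31.89.
At 6.7°: sec²(6.7°) = 1/0.9932² = 1.014.
Ratio = 31.89/1.014 = cos²(6.7°)/cos²(79.8°) ≈ 31.5.

31.5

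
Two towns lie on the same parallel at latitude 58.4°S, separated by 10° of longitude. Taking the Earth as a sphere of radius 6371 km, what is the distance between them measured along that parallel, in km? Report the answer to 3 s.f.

Arc length along a parallel = R cos φ · Δλ (with Δλ in radians).
= 6371 × cos 58.4° × (10° × π/180) = 6371 × 0.5240 × 0.1745 ≈ 583 km.

583 km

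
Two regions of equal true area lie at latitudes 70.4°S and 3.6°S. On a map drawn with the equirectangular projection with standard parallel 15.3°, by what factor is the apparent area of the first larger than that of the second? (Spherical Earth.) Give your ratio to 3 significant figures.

2.98

With standard parallel φ₀ = 15.3°, the equirectangular projection gives x = Rλ cos φ₀, y = Rφ, so h = 1 and k = cos 15.3° / cos φ.
Areal scale at 70.4°: h·k = 1.000 × 2.875 = 2.875.
Areal scale at 3.6°: h·k = 1.000 × 0.9665 = 0.9665.
Ratio = 2.875/0.9665 ≈ 2.98.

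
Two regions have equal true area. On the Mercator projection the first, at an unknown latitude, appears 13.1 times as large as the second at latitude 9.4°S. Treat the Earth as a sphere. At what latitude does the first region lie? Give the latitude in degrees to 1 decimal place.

74.2°

On Mercator, (apparent₁)/(apparent₂) = sec²φ₁ / sec²φ₂ when true areas are equal.
cos²φ₂ / cos²φ₁ = 13.1  ⇒  cos φ₁ = cos 9.4° / √13.1 = 0.9866/3.619 = 0.2726.
φ₁ = arccos(0.2726) ≈ 74.2°.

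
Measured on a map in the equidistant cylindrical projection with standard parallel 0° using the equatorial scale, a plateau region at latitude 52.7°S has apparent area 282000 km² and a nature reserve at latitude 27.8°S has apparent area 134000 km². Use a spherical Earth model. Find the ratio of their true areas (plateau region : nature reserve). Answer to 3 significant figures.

On the plate carrée, areal scale = h·k = 1 × sec φ, so true area = apparent × cos φ.
True area of plateau region: 282000 × cos(52.7°) = 282000 × 0.6060 = 170900 km².
True area of nature reserve: 134000 × cos(27.8°) = 134000 × 0.8846 = 118500 km².
Ratio = 170900 / 118500 ≈ 1.44.

1.44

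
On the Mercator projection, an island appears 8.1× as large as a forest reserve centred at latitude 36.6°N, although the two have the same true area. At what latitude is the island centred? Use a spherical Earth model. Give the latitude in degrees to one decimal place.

73.6°

On Mercator, (apparent₁)/(apparent₂) = sec²φ₁ / sec²φ₂ when true areas are equal.
cos²φ₂ / cos²φ₁ = 8.1  ⇒  cos φ₁ = cos 36.6° / √8.1 = 0.8028/2.846 = 0.2821.
φ₁ = arccos(0.2821) ≈ 73.6°.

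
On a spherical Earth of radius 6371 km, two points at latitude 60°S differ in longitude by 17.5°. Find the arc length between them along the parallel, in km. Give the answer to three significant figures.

Arc length along a parallel = R cos φ · Δλ (with Δλ in radians).
= 6371 × cos 60° × (17.5° × π/180) = 6371 × 0.5000 × 0.3054 ≈ 973 km.

973 km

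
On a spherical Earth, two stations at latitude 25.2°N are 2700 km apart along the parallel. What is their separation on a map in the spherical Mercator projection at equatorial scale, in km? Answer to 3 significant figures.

2980 km

The Mercator projection is conformal; its linear scale factor is the same in every direction and equals sec φ = 1/cos φ.
Along the parallel, k = sec 25.2° = 1/0.9048 = 1.105.
Map distance = 2700 × 1.105 ≈ 2980 km.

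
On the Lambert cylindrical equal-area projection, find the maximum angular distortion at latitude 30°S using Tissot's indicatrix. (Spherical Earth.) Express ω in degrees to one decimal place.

16.4°

The Lambert cylindrical equal-area projection is the cylindrical equal-area projection with its standard parallel at the equator (φ₀ = 0). Cylindrical equal-area (φ₀ = 0°): h = cos φ / cos 0° along meridians, k = cos 0° / cos φ along parallels; h·k = 1.
At 30°: h = 0.8660, k = 1.155; principal scales a = 1.155, b = 0.8660.
sin(ω/2) = (a − b)/(a + b) = 0.2887/2.021 = 0.1429, so ω = 2 arcsin(0.1429) ≈ 16.4°.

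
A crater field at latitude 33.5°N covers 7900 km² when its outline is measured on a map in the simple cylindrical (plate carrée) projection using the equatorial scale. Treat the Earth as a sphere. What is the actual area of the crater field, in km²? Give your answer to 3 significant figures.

6590 km²

Plate carrée maps x = Rλ, y = Rφ. The meridian scale is h = 1 and the parallel scale is k = 1/cos φ = sec φ.
Areal scale = h·k = 1 × sec φ; at 33.5°, h = 1.000, k = 1.199, so h·k = 1.199.
True area = apparent / (areal scale) = 7900 / 1.199 ≈ 6590 km².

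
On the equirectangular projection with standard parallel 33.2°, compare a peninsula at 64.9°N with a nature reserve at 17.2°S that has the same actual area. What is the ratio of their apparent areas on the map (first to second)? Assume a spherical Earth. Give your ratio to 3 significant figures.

In the equirectangular projection with standard parallel φ₀ = 33.2° (x = Rλ cos φ₀, y = Rφ), meridians are true-scale (h = 1) and the parallel scale is k = cos φ₀ / cos φ.
Areal scale at 64.9°: h·k = 1.000 × 1.973 = 1.973.
Areal scale at 17.2°: h·k = 1.000 × 0.8759 = 0.8759.
Ratio = 1.973/0.8759 ≈ 2.25.

2.25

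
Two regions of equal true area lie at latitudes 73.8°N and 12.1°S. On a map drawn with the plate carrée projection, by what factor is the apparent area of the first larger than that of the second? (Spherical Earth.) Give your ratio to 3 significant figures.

In the plate carrée (x = Rλ, y = Rφ), meridians are true-scale (h = 1) and parallels are stretched by k = sec φ.
Areal scale at 73.8°: h·k = 1.000 × 3.584 = 3.584.
Areal scale at 12.1°: h·k = 1.000 × 1.023 = 1.023.
Ratio = 3.584/1.023 ≈ 3.50.

3.50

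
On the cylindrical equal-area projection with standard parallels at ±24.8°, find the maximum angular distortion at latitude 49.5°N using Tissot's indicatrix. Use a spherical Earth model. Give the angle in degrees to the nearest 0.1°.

37.7°

A cylindrical equal-area projection with standard parallel φ₀ has meridian scale h = cos φ / cos φ₀ and parallel scale k = cos φ₀ / cos φ (so areas are preserved, h·k = 1).
At 49.5°: h = 0.7154, k = 1.398; principal scales a = 1.398, b = 0.7154.
sin(ω/2) = (a − b)/(a + b) = 0.6823/2.113 = 0.3229, so ω = 2 arcsin(0.3229) ≈ 37.7°.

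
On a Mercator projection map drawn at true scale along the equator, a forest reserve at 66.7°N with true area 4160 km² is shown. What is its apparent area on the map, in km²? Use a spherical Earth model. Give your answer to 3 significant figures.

Mercator is conformal, so the point scale is isotropic: h = k = sec φ = 1/cos φ.
Areal scale = k² = sec²φ = 1/cos²(66.7°) = 1/0.3955² = 6.392.
Apparent area = 4160 × 6.392 ≈ 26600 km².

26600 km²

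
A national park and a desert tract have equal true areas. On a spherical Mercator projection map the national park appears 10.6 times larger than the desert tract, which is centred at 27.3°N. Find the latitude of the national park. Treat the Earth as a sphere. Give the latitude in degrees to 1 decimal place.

74.2°

On Mercator, (apparent₁)/(apparent₂) = sec²φ₁ / sec²φ₂ when true areas are equal.
cos²φ₂ / cos²φ₁ = 10.6  ⇒  cos φ₁ = cos 27.3° / √10.6 = 0.8886/3.256 = 0.2729.
φ₁ = arccos(0.2729) ≈ 74.2°.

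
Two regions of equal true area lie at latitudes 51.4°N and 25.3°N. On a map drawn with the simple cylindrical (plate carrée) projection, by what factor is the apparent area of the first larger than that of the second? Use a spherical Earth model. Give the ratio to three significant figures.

1.45

For the equirectangular projection with φ₀ = 0 (plate carrée), h = 1 along meridians and k = sec φ along parallels.
Areal scale at 51.4°: h·k = 1.000 × 1.603 = 1.603.
Areal scale at 25.3°: h·k = 1.000 × 1.106 = 1.106.
Ratio = 1.603/1.106 ≈ 1.45.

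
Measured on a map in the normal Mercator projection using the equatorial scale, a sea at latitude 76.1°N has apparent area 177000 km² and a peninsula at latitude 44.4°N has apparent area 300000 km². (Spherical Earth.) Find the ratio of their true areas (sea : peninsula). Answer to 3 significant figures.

On Mercator the areal scale is sec²φ, so true area = apparent × cos²φ.
True area of sea: 177000 × cos²(76.1°) = 177000 × 0.05771 = 10210 km².
True area of peninsula: 300000 × cos²(44.4°) = 300000 × 0.5105 = 153100 km².
Ratio = 10210 / 153100 ≈ 0.0667.

0.0667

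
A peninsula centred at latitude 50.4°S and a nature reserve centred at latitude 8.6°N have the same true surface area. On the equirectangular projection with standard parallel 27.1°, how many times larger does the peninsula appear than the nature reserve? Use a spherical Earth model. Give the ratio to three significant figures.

The equidistant cylindrical projection with φ₀ = 27.1° has h = 1 (meridians true) and k = cos φ₀ / cos φ along parallels.
Areal scale at 50.4°: h·k = 1.000 × 1.397 = 1.397.
Areal scale at 8.6°: h·k = 1.000 × 0.9003 = 0.9003.
Ratio = 1.397/0.9003 ≈ 1.55.

1.55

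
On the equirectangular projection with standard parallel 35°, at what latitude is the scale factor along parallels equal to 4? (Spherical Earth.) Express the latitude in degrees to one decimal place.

In the equirectangular projection with standard parallel φ₀ = 35° (x = Rλ cos φ₀, y = Rφ), meridians are true-scale (h = 1) and the parallel scale is k = cos φ₀ / cos φ.
k = cos φ₀ / cos φ = 4  ⇒  cos φ = cos 35° / 4 = 0.2048.
φ = arccos(0.2048) ≈ 78.2°.

78.2°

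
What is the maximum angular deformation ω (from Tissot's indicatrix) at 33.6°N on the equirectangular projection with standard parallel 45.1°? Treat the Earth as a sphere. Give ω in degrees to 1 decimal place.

9.5°

In the equirectangular projection with standard parallel φ₀ = 45.1° (x = Rλ cos φ₀, y = Rφ), meridians are true-scale (h = 1) and the parallel scale is k = cos φ₀ / cos φ.
At 33.6°: h = 1.000, k = 0.8475; principal scales a = 1.000, b = 0.8475.
sin(ω/2) = (a − b)/(a + b) = 0.1525/1.847 = 0.08256, so ω = 2 arcsin(0.08256) ≈ 9.5°.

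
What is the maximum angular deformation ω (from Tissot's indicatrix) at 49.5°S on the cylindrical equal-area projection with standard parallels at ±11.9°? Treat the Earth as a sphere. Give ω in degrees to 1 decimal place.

45.7°

Cylindrical equal-area (φ₀ = 11.9°): h = cos φ / cos 11.9° along meridians, k = cos 11.9° / cos φ along parallels; h·k = 1.
At 49.5°: h = 0.6637, k = 1.507; principal scales a = 1.507, b = 0.6637.
sin(ω/2) = (a − b)/(a + b) = 0.8430/2.170 = 0.3884, so ω = 2 arcsin(0.3884) ≈ 45.7°.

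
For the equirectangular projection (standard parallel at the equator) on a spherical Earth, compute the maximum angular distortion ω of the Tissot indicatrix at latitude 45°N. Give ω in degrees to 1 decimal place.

In the plate carrée (x = Rλ, y = Rφ), meridians are true-scale (h = 1) and parallels are stretched by k = sec φ.
At 45°: h = 1.000, k = 1.414; principal scales a = 1.414, b = 1.000.
sin(ω/2) = (a − b)/(a + b) = 0.4142/2.414 = 0.1716, so ω = 2 arcsin(0.1716) ≈ 19.8°.

19.8°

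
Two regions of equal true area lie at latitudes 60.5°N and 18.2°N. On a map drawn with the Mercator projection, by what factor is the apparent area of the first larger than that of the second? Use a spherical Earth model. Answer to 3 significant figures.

3.72

Mercator areal scale is sec²φ.
At 60.5°: sec²(60.5°) = 1/0.4924² = 4.124.
At 18.2°: sec²(18.2°) = 1/0.9500² = 1.108.
Ratio = 4.124/1.108 = cos²(18.2°)/cos²(60.5°) ≈ 3.72.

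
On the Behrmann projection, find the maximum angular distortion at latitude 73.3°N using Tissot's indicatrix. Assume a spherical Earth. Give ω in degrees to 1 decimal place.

106.6°

Behrmann is a cylindrical equal-area projection with standard parallels at ±30°. Cylindrical equal-area (φ₀ = 30°): h = cos φ / cos 30° along meridians, k = cos 30° / cos φ along parallels; h·k = 1.
At 73.3°: h = 0.3318, k = 3.014; principal scales a = 3.014, b = 0.3318.
sin(ω/2) = (a − b)/(a + b) = 2.682/3.346 = 0.8016, so ω = 2 arcsin(0.8016) ≈ 106.6°.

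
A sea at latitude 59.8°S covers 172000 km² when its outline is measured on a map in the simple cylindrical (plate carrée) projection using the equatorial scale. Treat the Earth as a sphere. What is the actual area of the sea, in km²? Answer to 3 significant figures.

86500 km²

For the equirectangular projection with φ₀ = 0 (plate carrée), h = 1 along meridians and k = sec φ along parallels.
Areal scale = h·k = 1 × sec φ; at 59.8°, h = 1.000, k = 1.988, so h·k = 1.988.
True area = apparent / (areal scale) = 172000 / 1.988 ≈ 86500 km².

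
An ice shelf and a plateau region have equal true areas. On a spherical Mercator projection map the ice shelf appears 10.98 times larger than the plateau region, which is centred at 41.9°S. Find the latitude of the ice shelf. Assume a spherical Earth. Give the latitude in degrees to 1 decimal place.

77.0°

On Mercator, (apparent₁)/(apparent₂) = sec²φ₁ / sec²φ₂ when true areas are equal.
cos²φ₂ / cos²φ₁ = 10.98  ⇒  cos φ₁ = cos 41.9° / √10.98 = 0.7443/3.314 = 0.2246.
φ₁ = arccos(0.2246) ≈ 77.0°.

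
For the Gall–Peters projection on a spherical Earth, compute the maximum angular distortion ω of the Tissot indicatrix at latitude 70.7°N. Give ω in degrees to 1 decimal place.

The Gall–Peters projection is cylindrical equal-area with φ₀ = 45°. For cylindrical equal-area with standard parallel φ₀, h = cos φ / cos φ₀ and k = cos φ₀ / cos φ, so h·k = 1.
At 70.7°: h = 0.4674, k = 2.139; principal scales a = 2.139, b = 0.4674.
sin(ω/2) = (a − b)/(a + b) = 1.672/2.607 = 0.6414, so ω = 2 arcsin(0.6414) ≈ 79.8°.

79.8°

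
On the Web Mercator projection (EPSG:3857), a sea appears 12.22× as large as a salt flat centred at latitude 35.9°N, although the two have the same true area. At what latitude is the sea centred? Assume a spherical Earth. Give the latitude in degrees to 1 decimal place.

76.6°

Mercator areal scale is sec²φ, so apparent-area ratio = sec²φ₁ / sec²φ₂ = cos²φ₂ / cos²φ₁.
cos²φ₂ / cos²φ₁ = 12.22  ⇒  cos φ₁ = cos 35.9° / √12.22 = 0.8100/3.496 = 0.2317.
φ₁ = arccos(0.2317) ≈ 76.6°.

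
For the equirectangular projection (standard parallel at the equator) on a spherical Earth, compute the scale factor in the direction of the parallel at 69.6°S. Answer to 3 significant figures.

In the plate carrée (x = Rλ, y = Rφ), meridians are true-scale (h = 1) and parallels are stretched by k = sec φ.
k = 1/cos 69.6° = 1/0.3486 = 2.869.

2.87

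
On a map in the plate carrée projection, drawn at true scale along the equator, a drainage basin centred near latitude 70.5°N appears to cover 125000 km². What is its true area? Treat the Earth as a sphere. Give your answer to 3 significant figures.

Plate carrée maps x = Rλ, y = Rφ. The meridian scale is h = 1 and the parallel scale is k = 1/cos φ = sec φ.
Areal scale = h·k = 1 × sec φ; at 70.5°, h = 1.000, k = 2.996, so h·k = 2.996.
True area = apparent / (areal scale) = 125000 / 2.996 ≈ 41700 km².

41700 km²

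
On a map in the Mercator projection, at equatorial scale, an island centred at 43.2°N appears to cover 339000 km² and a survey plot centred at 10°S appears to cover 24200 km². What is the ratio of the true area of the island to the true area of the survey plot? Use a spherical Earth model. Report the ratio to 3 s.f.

Since Mercator area scale is 1/cos²φ, the true area equals the apparent area multiplied by cos²φ.
True area of island: 339000 × cos²(43.2°) = 339000 × 0.5314 = 180100 km².
True area of survey plot: 24200 × cos²(10°) = 24200 × 0.9698 = 23470 km².
Ratio = 180100 / 23470 ≈ 7.68.

7.68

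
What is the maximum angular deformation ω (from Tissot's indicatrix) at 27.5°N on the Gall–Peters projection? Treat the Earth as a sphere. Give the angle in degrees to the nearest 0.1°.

The Gall–Peters projection is cylindrical equal-area with φ₀ = 45°. A cylindrical equal-area projection with standard parallel φ₀ has meridian scale h = cos φ / cos φ₀ and parallel scale k = cos φ₀ / cos φ (so areas are preserved, h·k = 1).
At 27.5°: h = 1.254, k = 0.7972; principal scales a = 1.254, b = 0.7972.
sin(ω/2) = (a − b)/(a + b) = 0.4572/2.052 = 0.2229, so ω = 2 arcsin(0.2229) ≈ 25.8°.

25.8°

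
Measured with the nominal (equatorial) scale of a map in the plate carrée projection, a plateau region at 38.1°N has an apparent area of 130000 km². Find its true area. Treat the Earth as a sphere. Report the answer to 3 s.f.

102000 km²

Plate carrée maps x = Rλ, y = Rφ. The meridian scale is h = 1 and the parallel scale is k = 1/cos φ = sec φ.
Areal scale = h·k = 1 × sec φ; at 38.1°, h = 1.000, k = 1.271, so h·k = 1.271.
True area = apparent / (areal scale) = 130000 / 1.271 ≈ 102000 km².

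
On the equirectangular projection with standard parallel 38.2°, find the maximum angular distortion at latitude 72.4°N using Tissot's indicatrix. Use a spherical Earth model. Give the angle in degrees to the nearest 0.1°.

The equidistant cylindrical projection with φ₀ = 38.2° has h = 1 (meridians true) and k = cos φ₀ / cos φ along parallels.
At 72.4°: h = 1.000, k = 2.599; principal scales a = 2.599, b = 1.000.
sin(ω/2) = (a − b)/(a + b) = 1.599/3.599 = 0.4443, so ω = 2 arcsin(0.4443) ≈ 52.8°.

52.8°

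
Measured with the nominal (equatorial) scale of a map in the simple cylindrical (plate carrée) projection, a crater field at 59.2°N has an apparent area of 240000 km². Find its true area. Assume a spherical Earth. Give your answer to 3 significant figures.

In the plate carrée (x = Rλ, y = Rφ), meridians are true-scale (h = 1) and parallels are stretched by k = sec φ.
Areal scale = h·k = 1 × sec φ; at 59.2°, h = 1.000, k = 1.953, so h·k = 1.953.
True area = apparent / (areal scale) = 240000 / 1.953 ≈ 123000 km².

123000 km²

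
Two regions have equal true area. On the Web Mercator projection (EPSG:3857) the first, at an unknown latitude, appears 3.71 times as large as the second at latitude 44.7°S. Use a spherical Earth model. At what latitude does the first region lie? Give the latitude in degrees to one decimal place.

For equal true areas on Mercator, apparent areas scale as sec²φ, so the ratio is cos²φ₂ / cos²φ₁.
cos²φ₂ / cos²φ₁ = 3.71  ⇒  cos φ₁ = cos 44.7° / √3.71 = 0.7108/1.926 = 0.3690.
φ₁ = arccos(0.3690) ≈ 68.3°.

68.3°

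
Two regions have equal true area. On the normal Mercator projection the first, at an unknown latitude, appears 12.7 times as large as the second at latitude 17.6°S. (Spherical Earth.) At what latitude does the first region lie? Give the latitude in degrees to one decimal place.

74.5°

On Mercator, (apparent₁)/(apparent₂) = sec²φ₁ / sec²φ₂ when true areas are equal.
cos²φ₂ / cos²φ₁ = 12.7  ⇒  cos φ₁ = cos 17.6° / √12.7 = 0.9532/3.564 = 0.2675.
φ₁ = arccos(0.2675) ≈ 74.5°.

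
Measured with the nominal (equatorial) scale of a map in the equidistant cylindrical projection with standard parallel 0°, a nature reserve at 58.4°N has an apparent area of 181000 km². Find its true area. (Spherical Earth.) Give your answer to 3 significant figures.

94800 km²

For the equirectangular projection with φ₀ = 0 (plate carrée), h = 1 along meridians and k = sec φ along parallels.
Areal scale = h·k = 1 × sec φ; at 58.4°, h = 1.000, k = 1.908, so h·k = 1.908.
True area = apparent / (areal scale) = 181000 / 1.908 ≈ 94800 km².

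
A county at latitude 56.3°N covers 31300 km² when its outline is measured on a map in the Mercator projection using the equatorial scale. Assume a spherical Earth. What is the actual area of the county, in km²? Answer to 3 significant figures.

9640 km²

For Mercator, h = k = sec φ (a conformal cylindrical projection has a single point scale, 1/cos φ).
Areal scale = k² = sec²φ = 1/cos²(56.3°) = 1/0.5548² = 3.248.
True area = apparent / (areal scale) = 31300 / 3.248 ≈ 9640 km².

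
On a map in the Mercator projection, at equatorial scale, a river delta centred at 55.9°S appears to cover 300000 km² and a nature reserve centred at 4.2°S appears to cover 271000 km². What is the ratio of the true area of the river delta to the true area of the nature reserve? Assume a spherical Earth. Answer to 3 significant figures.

On Mercator the areal scale is sec²φ, so true area = apparent × cos²φ.
True area of river delta: 300000 × cos²(55.9°) = 300000 × 0.3143 = 94290 km².
True area of nature reserve: 271000 × cos²(4.2°) = 271000 × 0.9946 = 269500 km².
Ratio = 94290 / 269500 ≈ 0.350.

0.350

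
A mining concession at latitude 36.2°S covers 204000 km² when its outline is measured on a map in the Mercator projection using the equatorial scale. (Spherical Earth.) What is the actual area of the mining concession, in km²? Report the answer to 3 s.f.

The Mercator projection is conformal; its linear scale factor is the same in every direction and equals sec φ = 1/cos φ.
Areal scale = k² = sec²φ = 1/cos²(36.2°) = 1/0.8070² = 1.536.
True area = apparent / (areal scale) = 204000 / 1.536 ≈ 133000 km².

133000 km²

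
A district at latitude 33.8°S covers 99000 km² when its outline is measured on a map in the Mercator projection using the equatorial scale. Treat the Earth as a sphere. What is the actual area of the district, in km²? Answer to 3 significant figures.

68400 km²

Mercator is conformal, so the point scale is isotropic: h = k = sec φ = 1/cos φ.
Areal scale = k² = sec²φ = 1/cos²(33.8°) = 1/0.8310² = 1.448.
True area = apparent / (areal scale) = 99000 / 1.448 ≈ 68400 km².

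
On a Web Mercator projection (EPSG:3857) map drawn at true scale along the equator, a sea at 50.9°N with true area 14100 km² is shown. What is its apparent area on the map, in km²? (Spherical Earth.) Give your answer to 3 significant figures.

The Mercator projection is conformal; its linear scale factor is the same in every direction and equals sec φ = 1/cos φ.
Areal scale = k² = sec²φ = 1/cos²(50.9°) = 1/0.6307² = 2.514.
Apparent area = 14100 × 2.514 ≈ 35400 km².

35400 km²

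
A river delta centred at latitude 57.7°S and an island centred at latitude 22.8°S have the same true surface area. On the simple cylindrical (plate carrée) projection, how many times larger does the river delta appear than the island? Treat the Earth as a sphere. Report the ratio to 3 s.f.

1.73

In the plate carrée (x = Rλ, y = Rφ), meridians are true-scale (h = 1) and parallels are stretched by k = sec φ.
Areal scale at 57.7°: h·k = 1.000 × 1.871 = 1.871.
Areal scale at 22.8°: h·k = 1.000 × 1.085 = 1.085.
Ratio = 1.871/1.085 ≈ 1.73.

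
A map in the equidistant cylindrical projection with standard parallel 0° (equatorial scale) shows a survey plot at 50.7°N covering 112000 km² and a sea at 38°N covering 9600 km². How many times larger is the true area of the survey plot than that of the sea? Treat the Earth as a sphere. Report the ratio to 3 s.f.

Plate carrée has h = 1 and k = sec φ, giving areal scale sec φ; true area = (apparent area) · cos φ.
True area of survey plot: 112000 × cos(50.7°) = 112000 × 0.6334 = 70940 km².
True area of sea: 9600 × cos(38°) = 9600 × 0.7880 = 7565 km².
Ratio = 70940 / 7565 ≈ 9.38.

9.38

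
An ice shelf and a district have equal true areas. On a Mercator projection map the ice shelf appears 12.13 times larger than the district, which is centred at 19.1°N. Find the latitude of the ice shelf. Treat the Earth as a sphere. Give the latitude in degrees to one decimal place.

74.3°

For equal true areas on Mercator, apparent areas scale as sec²φ, so the ratio is cos²φ₂ / cos²φ₁.
cos²φ₂ / cos²φ₁ = 12.13  ⇒  cos φ₁ = cos 19.1° / √12.13 = 0.9449/3.483 = 0.2713.
φ₁ = arccos(0.2713) ≈ 74.3°.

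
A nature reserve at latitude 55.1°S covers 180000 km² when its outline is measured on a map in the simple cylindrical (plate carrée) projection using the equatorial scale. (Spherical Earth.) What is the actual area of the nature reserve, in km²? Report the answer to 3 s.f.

For the equirectangular projection with φ₀ = 0 (plate carrée), h = 1 along meridians and k = sec φ along parallels.
Areal scale = h·k = 1 × sec φ; at 55.1°, h = 1.000, k = 1.748, so h·k = 1.748.
True area = apparent / (areal scale) = 180000 / 1.748 ≈ 103000 km².

103000 km²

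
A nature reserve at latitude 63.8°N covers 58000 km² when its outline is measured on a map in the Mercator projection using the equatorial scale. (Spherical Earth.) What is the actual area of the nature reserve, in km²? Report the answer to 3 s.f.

11300 km²

The Mercator projection is conformal; its linear scale factor is the same in every direction and equals sec φ = 1/cos φ.
Areal scale = k² = sec²φ = 1/cos²(63.8°) = 1/0.4415² = 5.130.
True area = apparent / (areal scale) = 58000 / 5.130 ≈ 11300 km².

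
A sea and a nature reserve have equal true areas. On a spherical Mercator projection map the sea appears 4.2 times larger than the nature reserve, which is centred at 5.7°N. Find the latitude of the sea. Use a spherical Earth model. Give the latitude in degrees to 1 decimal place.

Mercator areal scale is sec²φ, so apparent-area ratio = sec²φ₁ / sec²φ₂ = cos²φ₂ / cos²φ₁.
cos²φ₂ / cos²φ₁ = 4.2  ⇒  cos φ₁ = cos 5.7° / √4.2 = 0.9951/2.049 = 0.4855.
φ₁ = arccos(0.4855) ≈ 61.0°.

61.0°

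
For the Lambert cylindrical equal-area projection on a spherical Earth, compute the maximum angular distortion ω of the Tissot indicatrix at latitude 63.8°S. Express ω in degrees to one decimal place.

84.7°

The Lambert cylindrical equal-area projection is the cylindrical equal-area projection with its standard parallel at the equator (φ₀ = 0). Cylindrical equal-area (φ₀ = 0°): h = cos φ / cos 0° along meridians, k = cos 0° / cos φ along parallels; h·k = 1.
At 63.8°: h = 0.4415, k = 2.265; principal scales a = 2.265, b = 0.4415.
sin(ω/2) = (a − b)/(a + b) = 1.823/2.706 = 0.6737, so ω = 2 arcsin(0.6737) ≈ 84.7°.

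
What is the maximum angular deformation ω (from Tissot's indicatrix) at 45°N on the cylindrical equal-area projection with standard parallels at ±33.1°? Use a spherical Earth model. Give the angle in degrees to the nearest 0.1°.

19.3°

For cylindrical equal-area with standard parallel φ₀, h = cos φ / cos φ₀ and k = cos φ₀ / cos φ, so h·k = 1.
At 45°: h = 0.8441, k = 1.185; principal scales a = 1.185, b = 0.8441.
sin(ω/2) = (a − b)/(a + b) = 0.3406/2.029 = 0.1679, so ω = 2 arcsin(0.1679) ≈ 19.3°.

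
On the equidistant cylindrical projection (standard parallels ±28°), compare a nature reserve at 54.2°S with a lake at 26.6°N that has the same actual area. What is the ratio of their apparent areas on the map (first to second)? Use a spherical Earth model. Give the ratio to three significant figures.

1.53

In the equirectangular projection with standard parallel φ₀ = 28° (x = Rλ cos φ₀, y = Rφ), meridians are true-scale (h = 1) and the parallel scale is k = cos φ₀ / cos φ.
Areal scale at 54.2°: h·k = 1.000 × 1.509 = 1.509.
Areal scale at 26.6°: h·k = 1.000 × 0.9875 = 0.9875.
Ratio = 1.509/0.9875 ≈ 1.53.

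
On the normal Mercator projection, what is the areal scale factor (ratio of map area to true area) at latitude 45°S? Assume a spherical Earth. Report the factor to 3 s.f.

2.00

For Mercator, h = k = sec φ (a conformal cylindrical projection has a single point scale, 1/cos φ).
Areal scale = k² = sec²φ = 1/cos²(45°) = 1/0.7071² = 2.000.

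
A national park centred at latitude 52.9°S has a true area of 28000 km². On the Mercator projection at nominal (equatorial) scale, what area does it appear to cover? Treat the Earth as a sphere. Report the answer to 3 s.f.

Mercator is conformal, so the point scale is isotropic: h = k = sec φ = 1/cos φ.
Areal scale = k² = sec²φ = 1/cos²(52.9°) = 1/0.6032² = 2.748.
Apparent area = 28000 × 2.748 ≈ 77000 km².

77000 km²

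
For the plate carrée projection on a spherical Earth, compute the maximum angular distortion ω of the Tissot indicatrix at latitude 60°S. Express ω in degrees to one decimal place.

38.9°

For the equirectangular projection with φ₀ = 0 (plate carrée), h = 1 along meridians and k = sec φ along parallels.
At 60°: h = 1.000, k = 2.000; principal scales a = 2.000, b = 1.000.
sin(ω/2) = (a − b)/(a + b) = 1.0000/3.000 = 0.3333, so ω = 2 arcsin(0.3333) ≈ 38.9°.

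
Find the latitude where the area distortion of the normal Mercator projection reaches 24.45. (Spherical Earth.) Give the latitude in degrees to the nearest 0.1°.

Mercator areal scale is sec²φ.
sec²φ = 24.45  ⇒  cos²φ = 0.04090  ⇒  cos φ = 0.2022.
φ = arccos(0.2022) ≈ 78.3°.

78.3°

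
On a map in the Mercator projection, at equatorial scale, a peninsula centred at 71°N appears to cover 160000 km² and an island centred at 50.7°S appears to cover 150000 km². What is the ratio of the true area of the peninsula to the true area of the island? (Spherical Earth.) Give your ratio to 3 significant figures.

Mercator's areal exaggeration is sec²φ; hence true area = (apparent area) · cos²φ.
True area of peninsula: 160000 × cos²(71°) = 160000 × 0.1060 = 16960 km².
True area of island: 150000 × cos²(50.7°) = 150000 × 0.4012 = 60180 km².
Ratio = 16960 / 60180 ≈ 0.282.

0.282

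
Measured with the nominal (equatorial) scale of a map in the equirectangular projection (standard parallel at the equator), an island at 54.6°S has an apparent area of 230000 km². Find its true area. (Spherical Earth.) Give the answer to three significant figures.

133000 km²

Plate carrée maps x = Rλ, y = Rφ. The meridian scale is h = 1 and the parallel scale is k = 1/cos φ = sec φ.
Areal scale = h·k = 1 × sec φ; at 54.6°, h = 1.000, k = 1.726, so h·k = 1.726.
True area = apparent / (areal scale) = 230000 / 1.726 ≈ 133000 km².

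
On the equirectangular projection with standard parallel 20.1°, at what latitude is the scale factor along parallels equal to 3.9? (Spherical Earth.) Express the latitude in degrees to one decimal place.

76.1°

With standard parallel φ₀ = 20.1°, the equirectangular projection gives x = Rλ cos φ₀, y = Rφ, so h = 1 and k = cos 20.1° / cos φ.
k = cos φ₀ / cos φ = 3.9  ⇒  cos φ = cos 20.1° / 3.9 = 0.2408.
φ = arccos(0.2408) ≈ 76.1°.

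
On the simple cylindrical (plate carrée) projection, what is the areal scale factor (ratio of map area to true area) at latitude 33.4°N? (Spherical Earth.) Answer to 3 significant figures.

1.20

Plate carrée maps x = Rλ, y = Rφ. The meridian scale is h = 1 and the parallel scale is k = 1/cos φ = sec φ.
Areal scale = h·k = 1 × sec φ; at 33.4°, h = 1.000, k = 1.198, so h·k = 1.198.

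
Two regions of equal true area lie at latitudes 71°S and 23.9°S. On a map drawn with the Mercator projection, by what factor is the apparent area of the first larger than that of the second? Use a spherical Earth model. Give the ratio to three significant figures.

7.89

Mercator areal scale is sec²φ.
At 71°: sec²(71°) = 1/0.3256² = 9.434.
At 23.9°: sec²(23.9°) = 1/0.9143² = 1.196.
Ratio = 9.434/1.196 = cos²(23.9°)/cos²(71°) ≈ 7.89.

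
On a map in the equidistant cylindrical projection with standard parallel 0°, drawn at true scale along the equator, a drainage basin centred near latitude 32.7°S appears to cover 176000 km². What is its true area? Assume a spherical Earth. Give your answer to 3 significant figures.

148000 km²

For the equirectangular projection with φ₀ = 0 (plate carrée), h = 1 along meridians and k = sec φ along parallels.
Areal scale = h·k = 1 × sec φ; at 32.7°, h = 1.000, k = 1.188, so h·k = 1.188.
True area = apparent / (areal scale) = 176000 / 1.188 ≈ 148000 km².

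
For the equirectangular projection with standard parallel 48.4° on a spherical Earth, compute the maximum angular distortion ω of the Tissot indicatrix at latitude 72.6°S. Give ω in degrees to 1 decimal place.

The equidistant cylindrical projection with φ₀ = 48.4° has h = 1 (meridians true) and k = cos φ₀ / cos φ along parallels.
At 72.6°: h = 1.000, k = 2.220; principal scales a = 2.220, b = 1.000.
sin(ω/2) = (a − b)/(a + b) = 1.220/3.220 = 0.3789, so ω = 2 arcsin(0.3789) ≈ 44.5°.

44.5°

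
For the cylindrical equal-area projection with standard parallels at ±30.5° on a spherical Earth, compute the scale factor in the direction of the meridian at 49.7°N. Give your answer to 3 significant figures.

A cylindrical equal-area projection with standard parallel φ₀ has meridian scale h = cos φ / cos φ₀ and parallel scale k = cos φ₀ / cos φ (so areas are preserved, h·k = 1).
h = cos 49.7° / cos 30.5° = 0.6468/0.8616 = 0.7507.

0.751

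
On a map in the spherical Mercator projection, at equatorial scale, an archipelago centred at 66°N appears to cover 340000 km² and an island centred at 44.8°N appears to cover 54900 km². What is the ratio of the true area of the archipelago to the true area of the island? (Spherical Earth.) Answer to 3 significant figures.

On Mercator the areal scale is sec²φ, so true area = apparent × cos²φ.
True area of archipelago: 340000 × cos²(66°) = 340000 × 0.1654 = 56250 km².
True area of island: 54900 × cos²(44.8°) = 54900 × 0.5035 = 27640 km².
Ratio = 56250 / 27640 ≈ 2.03.

2.03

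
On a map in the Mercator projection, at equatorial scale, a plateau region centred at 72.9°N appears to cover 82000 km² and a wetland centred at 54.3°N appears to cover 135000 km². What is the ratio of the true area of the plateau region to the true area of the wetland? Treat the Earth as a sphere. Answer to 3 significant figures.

On Mercator the areal scale is sec²φ, so true area = apparent × cos²φ.
True area of plateau region: 82000 × cos²(72.9°) = 82000 × 0.08646 = 7090 km².
True area of wetland: 135000 × cos²(54.3°) = 135000 × 0.3405 = 45970 km².
Ratio = 7090 / 45970 ≈ 0.154.

0.154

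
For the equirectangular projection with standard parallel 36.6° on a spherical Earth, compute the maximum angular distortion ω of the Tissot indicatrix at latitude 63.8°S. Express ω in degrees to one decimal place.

33.8°

In the equirectangular projection with standard parallel φ₀ = 36.6° (x = Rλ cos φ₀, y = Rφ), meridians are true-scale (h = 1) and the parallel scale is k = cos φ₀ / cos φ.
At 63.8°: h = 1.000, k = 1.818; principal scales a = 1.818, b = 1.000.
sin(ω/2) = (a − b)/(a + b) = 0.8184/2.818 = 0.2904, so ω = 2 arcsin(0.2904) ≈ 33.8°.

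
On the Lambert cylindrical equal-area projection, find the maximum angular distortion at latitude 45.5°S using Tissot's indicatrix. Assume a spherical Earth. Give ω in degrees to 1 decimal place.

39.9°

The Lambert cylindrical equal-area projection is the cylindrical equal-area projection with its standard parallel at the equator (φ₀ = 0). For cylindrical equal-area with standard parallel φ₀, h = cos φ / cos φ₀ and k = cos φ₀ / cos φ, so h·k = 1.
At 45.5°: h = 0.7009, k = 1.427; principal scales a = 1.427, b = 0.7009.
sin(ω/2) = (a − b)/(a + b) = 0.7258/2.128 = 0.3411, so ω = 2 arcsin(0.3411) ≈ 39.9°.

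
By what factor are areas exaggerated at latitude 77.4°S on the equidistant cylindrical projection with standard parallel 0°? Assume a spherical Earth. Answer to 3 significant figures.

For the equirectangular projection with φ₀ = 0 (plate carrée), h = 1 along meridians and k = sec φ along parallels.
Areal scale = h·k = 1 × sec φ; at 77.4°, h = 1.000, k = 4.584, so h·k = 4.584.

4.58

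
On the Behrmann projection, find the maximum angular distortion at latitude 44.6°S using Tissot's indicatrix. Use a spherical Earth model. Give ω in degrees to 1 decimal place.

22.3°

Behrmann is a cylindrical equal-area projection with standard parallels at ±30°. A cylindrical equal-area projection with standard parallel φ₀ has meridian scale h = cos φ / cos φ₀ and parallel scale k = cos φ₀ / cos φ (so areas are preserved, h·k = 1).
At 44.6°: h = 0.8222, k = 1.216; principal scales a = 1.216, b = 0.8222.
sin(ω/2) = (a − b)/(a + b) = 0.3941/2.038 = 0.1933, so ω = 2 arcsin(0.1933) ≈ 22.3°.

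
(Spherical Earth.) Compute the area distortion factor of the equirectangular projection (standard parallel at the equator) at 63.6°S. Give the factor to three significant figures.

2.25

Plate carrée maps x = Rλ, y = Rφ. The meridian scale is h = 1 and the parallel scale is k = 1/cos φ = sec φ.
Areal scale = h·k = 1 × sec φ; at 63.6°, h = 1.000, k = 2.249, so h·k = 2.249.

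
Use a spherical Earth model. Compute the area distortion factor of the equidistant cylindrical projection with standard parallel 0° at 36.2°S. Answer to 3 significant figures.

1.24

Plate carrée maps x = Rλ, y = Rφ. The meridian scale is h = 1 and the parallel scale is k = 1/cos φ = sec φ.
Areal scale = h·k = 1 × sec φ; at 36.2°, h = 1.000, k = 1.239, so h·k = 1.239.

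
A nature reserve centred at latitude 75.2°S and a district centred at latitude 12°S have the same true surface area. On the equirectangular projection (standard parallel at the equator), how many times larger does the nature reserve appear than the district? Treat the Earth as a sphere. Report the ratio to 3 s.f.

Plate carrée maps x = Rλ, y = Rφ. The meridian scale is h = 1 and the parallel scale is k = 1/cos φ = sec φ.
Areal scale at 75.2°: h·k = 1.000 × 3.915 = 3.915.
Areal scale at 12°: h·k = 1.000 × 1.022 = 1.022.
Ratio = 3.915/1.022 ≈ 3.83.

3.83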